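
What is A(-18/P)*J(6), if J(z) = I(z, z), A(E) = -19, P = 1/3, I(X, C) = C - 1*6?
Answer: 0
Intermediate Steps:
I(X, C) = -6 + C (I(X, C) = C - 6 = -6 + C)
P = ⅓ ≈ 0.33333
J(z) = -6 + z
A(-18/P)*J(6) = -19*(-6 + 6) = -19*0 = 0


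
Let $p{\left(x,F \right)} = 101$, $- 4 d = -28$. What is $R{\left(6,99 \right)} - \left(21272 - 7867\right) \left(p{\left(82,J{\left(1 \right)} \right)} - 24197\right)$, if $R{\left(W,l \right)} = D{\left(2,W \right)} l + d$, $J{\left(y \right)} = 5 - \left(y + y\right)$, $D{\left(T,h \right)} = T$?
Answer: $323007085$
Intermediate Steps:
$d = 7$ ($d = \left(- \frac{1}{4}\right) \left(-28\right) = 7$)
$J{\left(y \right)} = 5 - 2 y$
$R{\left(W,l \right)} = 7 + 2 l$ ($R{\left(W,l \right)} = 2 l + 7 = 7 + 2 l$)
$R{\left(6,99 \right)} - \left(21272 - 7867\right) \left(p{\left(82,J{\left(1 \right)} \right)} - 24197\right) = \left(7 + 2 \cdot 99\right) - \left(21272 - 7867\right) \left(101 - 24197\right) = \left(7 + 198\right) - 13405 \left(-24096\right) = 205 - -323006880 = 205 + 323006880 = 323007085$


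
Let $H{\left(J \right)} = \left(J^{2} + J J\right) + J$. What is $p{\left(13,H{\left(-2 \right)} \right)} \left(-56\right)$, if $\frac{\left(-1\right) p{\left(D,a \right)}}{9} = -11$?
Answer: $-5544$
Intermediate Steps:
$H{\left(J \right)} = J + 2 J^{2}$ ($H{\left(J \right)} = \left(J^{2} + J^{2}\right) + J = 2 J^{2} + J = J + 2 J^{2}$)
$p{\left(D,a \right)} = 99$ ($p{\left(D,a \right)} = \left(-9\right) \left(-11\right) = 99$)
$p{\left(13,H{\left(-2 \right)} \right)} \left(-56\right) = 99 \left(-56\right) = -5544$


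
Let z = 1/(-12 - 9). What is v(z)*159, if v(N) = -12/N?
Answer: 40068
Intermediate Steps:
z = -1/21 (z = 1/(-21) = -1/21 ≈ -0.047619)
v(z)*159 = -12/(-1/21)*159 = -12*(-21)*159 = 252*159 = 40068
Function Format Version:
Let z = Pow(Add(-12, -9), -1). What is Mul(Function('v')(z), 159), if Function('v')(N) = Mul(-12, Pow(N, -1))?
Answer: 40068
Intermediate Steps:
z = Rational(-1, 21) (z = Pow(-21, -1) = Rational(-1, 21) ≈ -0.047619)
Mul(Function('v')(z), 159) = Mul(Mul(-12, Pow(Rational(-1, 21), -1)), 159) = Mul(Mul(-12, -21), 159) = Mul(252, 159) = 40068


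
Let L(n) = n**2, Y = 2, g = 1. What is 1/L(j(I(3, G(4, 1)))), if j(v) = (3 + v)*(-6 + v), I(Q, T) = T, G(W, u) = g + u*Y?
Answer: 1/324 ≈ 0.0030864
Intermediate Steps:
G(W, u) = 1 + 2*u (G(W, u) = 1 + u*2 = 1 + 2*u)
j(v) = (-6 + v)*(3 + v)
1/L(j(I(3, G(4, 1)))) = 1/((-18 + (1 + 2*1)**2 - 3*(1 + 2*1))**2) = 1/((-18 + (1 + 2)**2 - 3*(1 + 2))**2) = 1/((-18 + 3**2 - 3*3)**2) = 1/((-18 + 9 - 9)**2) = 1/((-18)**2) = 1/324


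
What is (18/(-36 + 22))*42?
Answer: -54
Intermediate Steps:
(18/(-36 + 22))*42 = (18/(-14))*42 = -1/14*18*42 = -9/7*42 = -54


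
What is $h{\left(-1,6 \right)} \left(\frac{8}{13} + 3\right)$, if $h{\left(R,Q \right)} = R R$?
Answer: $\frac{47}{13} \approx 3.6154$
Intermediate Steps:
$h{\left(R,Q \right)} = R^{2}$
$h{\left(-1,6 \right)} \left(\frac{8}{13} + 3\right) = \left(-1\right)^{2} \left(\frac{8}{13} + 3\right) = 1 \left(8 \cdot \frac{1}{13} + 3\right) = 1 \left(\frac{8}{13} + 3\right) = 1 \cdot \frac{47}{13} = \frac{47}{13}$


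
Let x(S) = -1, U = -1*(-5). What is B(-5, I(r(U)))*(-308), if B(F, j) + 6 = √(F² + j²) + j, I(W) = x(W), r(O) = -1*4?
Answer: 2156 - 308*√26 ≈ 585.50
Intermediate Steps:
U = 5
r(O) = -4
I(W) = -1
B(F, j) = -6 + j + √(F² + j²) (B(F, j) = -6 + (√(F² + j²) + j) = -6 + (j + √(F² + j²)) = -6 + j + √(F² + j²))
B(-5, I(r(U)))*(-308) = (-6 - 1 + √((-5)² + (-1)²))*(-308) = (-6 - 1 + √(25 + 1))*(-308) = (-6 - 1 + √26)*(-308) = (-7 + √26)*(-308) = 2156 - 308*√26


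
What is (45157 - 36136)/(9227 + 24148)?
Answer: 3007/11125 ≈ 0.27029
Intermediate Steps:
(45157 - 36136)/(9227 + 24148) = 9021/33375 = 9021*(1/33375) = 3007/11125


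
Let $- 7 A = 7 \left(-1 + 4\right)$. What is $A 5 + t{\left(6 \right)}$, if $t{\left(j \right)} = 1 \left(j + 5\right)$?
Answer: $-4$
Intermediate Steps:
$t{\left(j \right)} = 5 + j$ ($t{\left(j \right)} = 1 \left(5 + j\right) = 5 + j$)
$A = -3$ ($A = - \frac{7 \left(-1 + 4\right)}{7} = - \frac{7 \cdot 3}{7} = \left(- \frac{1}{7}\right) 21 = -3$)
$A 5 + t{\left(6 \right)} = \left(-3\right) 5 + \left(5 + 6\right) = -15 + 11 = -4$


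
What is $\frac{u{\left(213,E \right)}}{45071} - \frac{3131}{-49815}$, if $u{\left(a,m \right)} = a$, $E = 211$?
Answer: $\frac{151727896}{2245211865} \approx 0.067578$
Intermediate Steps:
$\frac{u{\left(213,E \right)}}{45071} - \frac{3131}{-49815} = \frac{213}{45071} - \frac{3131}{-49815} = 213 \cdot \frac{1}{45071} - - \frac{3131}{49815} = \frac{213}{45071} + \frac{3131}{49815} = \frac{151727896}{2245211865}$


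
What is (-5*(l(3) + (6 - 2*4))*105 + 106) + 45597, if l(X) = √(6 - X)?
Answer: 46753 - 525*√3 ≈ 45844.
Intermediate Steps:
(-5*(l(3) + (6 - 2*4))*105 + 106) + 45597 = (-5*(√(6 - 1*3) + (6 - 2*4))*105 + 106) + 45597 = (-5*(√(6 - 3) + (6 - 8))*105 + 106) + 45597 = (-5*(√3 - 2)*105 + 106) + 45597 = (-5*(-2 + √3)*105 + 106) + 45597 = ((10 - 5*√3)*105 + 106) + 45597 = ((1050 - 525*√3) + 106) + 45597 = (1156 - 525*√3) + 45597 = 46753 - 525*√3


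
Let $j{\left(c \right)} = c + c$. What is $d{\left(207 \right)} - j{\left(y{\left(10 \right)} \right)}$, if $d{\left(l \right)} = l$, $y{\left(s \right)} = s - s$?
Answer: $207$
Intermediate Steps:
$y{\left(s \right)} = 0$
$j{\left(c \right)} = 2 c$
$d{\left(207 \right)} - j{\left(y{\left(10 \right)} \right)} = 207 - 2 \cdot 0 = 207 - 0 = 207 + 0 = 207$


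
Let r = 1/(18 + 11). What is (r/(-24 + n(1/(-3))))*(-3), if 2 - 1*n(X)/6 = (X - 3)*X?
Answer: 9/1624 ≈ 0.0055419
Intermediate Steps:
n(X) = 12 - 6*X*(-3 + X) (n(X) = 12 - 6*(X - 3)*X = 12 - 6*(-3 + X)*X = 12 - 6*X*(-3 + X))
r = 1/29 ≈ 0.034483
(r/(-24 + n(1/(-3))))*(-3) = (1/(29*(-24 + (12 - 6*(1/(-3))² + 18*(1/(-3))))))*(-3) = (1/(29*(-24 + (12 - 6*(1*(-⅓))² + 18*(1*(-⅓))))))*(-3) = (1/(29*(-24 + (12 - 6*(-⅓)² + 18*(-⅓)))))*(-3) = (1/(29*(-24 + (12 - 6*⅑ - 6))))*(-3) = (1/(29*(-24 + (12 - ⅔ - 6))))*(-3) = (1/(29*(-24 + 16/3)))*(-3) = (1/(29*(-56/3)))*(-3) = ((1/29)*(-3/56))*(-3) = -3/1624*(-3) = 9/1624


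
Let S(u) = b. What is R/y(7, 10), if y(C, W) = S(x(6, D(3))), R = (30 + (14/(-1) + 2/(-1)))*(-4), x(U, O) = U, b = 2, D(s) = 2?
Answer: -28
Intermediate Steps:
S(u) = 2
R = -56 (R = (30 + (14*(-1) + 2*(-1)))*(-4) = (30 + (-14 - 2))*(-4) = (30 - 16)*(-4) = 14*(-4) = -56)
y(C, W) = 2
R/y(7, 10) = -56/2 = -56*1/2 = -28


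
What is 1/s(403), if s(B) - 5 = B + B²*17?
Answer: 1/2761361 ≈ 3.6214e-7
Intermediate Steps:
s(B) = 5 + B + 17*B² (s(B) = 5 + (B + B²*17) = 5 + (B + 17*B²) = 5 + B + 17*B²)
1/s(403) = 1/(5 + 403 + 17*403²) = 1/(5 + 403 + 17*162409) = 1/(5 + 403 + 2760953) = 1/2761361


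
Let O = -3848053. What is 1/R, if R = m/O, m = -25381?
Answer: 3848053/25381 ≈ 151.61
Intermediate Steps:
R = 25381/3848053 (R = -25381/(-3848053) = -25381*(-1/3848053) = 25381/3848053 ≈ 0.0065958)
1/R = 1/(25381/3848053) = 3848053/25381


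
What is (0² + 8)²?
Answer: 64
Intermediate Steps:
(0² + 8)² = (0 + 8)² = 8² = 64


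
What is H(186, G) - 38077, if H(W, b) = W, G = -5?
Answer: -37891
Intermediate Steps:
H(186, G) - 38077 = 186 - 38077 = -37891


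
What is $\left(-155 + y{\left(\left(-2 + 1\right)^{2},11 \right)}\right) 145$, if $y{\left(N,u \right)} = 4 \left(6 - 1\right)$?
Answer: $-19575$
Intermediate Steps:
$y{\left(N,u \right)} = 20$ ($y{\left(N,u \right)} = 4 \cdot 5 = 20$)
$\left(-155 + y{\left(\left(-2 + 1\right)^{2},11 \right)}\right) 145 = \left(-155 + 20\right) 145 = \left(-135\right) 145 = -19575$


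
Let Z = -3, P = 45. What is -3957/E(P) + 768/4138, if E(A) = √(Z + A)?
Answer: 384/2069 - 1319*√42/14 ≈ -610.39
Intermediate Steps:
E(A) = √(-3 + A)
-3957/E(P) + 768/4138 = -3957/√(-3 + 45) + 768/4138 = -3957*√42/42 + 768*(1/4138) = -1319*√42/14 + 384/2069 = 384/2069 - 1319*√42/14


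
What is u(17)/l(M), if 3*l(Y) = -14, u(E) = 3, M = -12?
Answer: -9/14 ≈ -0.64286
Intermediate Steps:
l(Y) = -14/3 (l(Y) = (1/3)*(-14) = -14/3)
u(17)/l(M) = 3/(-14/3) = 3*(-3/14) = -9/14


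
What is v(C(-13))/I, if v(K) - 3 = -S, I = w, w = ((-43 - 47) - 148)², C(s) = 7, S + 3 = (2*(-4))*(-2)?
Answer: -5/28322 ≈ -0.00017654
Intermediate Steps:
S = 13 (S = -3 + (2*(-4))*(-2) = -3 - 8*(-2) = -3 + 16 = 13)
w = 56644 (w = (-90 - 148)² = (-238)² = 56644)
I = 56644
v(K) = -10 (v(K) = 3 - 1*13 = 3 - 13 = -10)
v(C(-13))/I = -10/56644 = -10*1/56644 = -5/28322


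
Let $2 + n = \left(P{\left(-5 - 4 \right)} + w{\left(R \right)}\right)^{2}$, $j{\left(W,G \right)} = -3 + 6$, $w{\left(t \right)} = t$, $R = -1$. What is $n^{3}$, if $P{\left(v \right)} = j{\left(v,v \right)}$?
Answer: $8$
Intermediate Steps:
$j{\left(W,G \right)} = 3$
$P{\left(v \right)} = 3$
$n = 2$ ($n = -2 + \left(3 - 1\right)^{2} = -2 + 2^{2} = -2 + 4 = 2$)
$n^{3} = 2^{3} = 8$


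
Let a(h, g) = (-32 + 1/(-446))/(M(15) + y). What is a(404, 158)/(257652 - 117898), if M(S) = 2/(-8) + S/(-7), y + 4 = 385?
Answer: -99911/165190835171 ≈ -6.0482e-7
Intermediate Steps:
y = 381 (y = -4 + 385 = 381)
M(S) = -¼ - S/7 (M(S) = 2*(-⅛) + S*(-⅐) = -¼ - S/7)
a(h, g) = -199822/2364023 (a(h, g) = (-32 + 1/(-446))/((-¼ - ⅐*15) + 381) = (-32 - 1/446)/((-¼ - 15/7) + 381) = -14273/(446*(-67/28 + 381)) = -14273/(446*10601/28) = -14273/446*28/10601 = -199822/2364023)
a(404, 158)/(257652 - 117898) = -199822/(2364023*(257652 - 117898)) = -199822/2364023/139754 = -199822/2364023*1/139754 = -99911/165190835171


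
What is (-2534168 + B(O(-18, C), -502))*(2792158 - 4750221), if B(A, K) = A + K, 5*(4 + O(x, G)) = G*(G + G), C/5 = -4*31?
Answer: 4661979609582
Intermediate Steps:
C = -620 (C = 5*(-4*31) = 5*(-124) = -620)
O(x, G) = -4 + 2*G²/5 (O(x, G) = -4 + (G*(G + G))/5 = -4 + (G*(2*G))/5 = -4 + (2*G²)/5 = -4 + 2*G²/5)
(-2534168 + B(O(-18, C), -502))*(2792158 - 4750221) = (-2534168 + ((-4 + (⅖)*(-620)²) - 502))*(2792158 - 4750221) = (-2534168 + ((-4 + (⅖)*384400) - 502))*(-1958063) = (-2534168 + ((-4 + 153760) - 502))*(-1958063) = (-2534168 + (153756 - 502))*(-1958063) = (-2534168 + 153254)*(-1958063) = -2380914*(-1958063) = 4661979609582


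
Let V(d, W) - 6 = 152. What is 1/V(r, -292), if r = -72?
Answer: 1/158 ≈ 0.0063291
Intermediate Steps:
V(d, W) = 158 (V(d, W) = 6 + 152 = 158)
1/V(r, -292) = 1/158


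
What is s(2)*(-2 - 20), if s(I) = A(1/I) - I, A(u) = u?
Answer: 33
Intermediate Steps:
s(I) = 1/I - I
s(2)*(-2 - 20) = (1/2 - 1*2)*(-2 - 20) = (½ - 2)*(-22) = -3/2*(-22) = 33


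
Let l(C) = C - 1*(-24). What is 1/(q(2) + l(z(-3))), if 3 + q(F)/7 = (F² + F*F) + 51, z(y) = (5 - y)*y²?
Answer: 1/488 ≈ 0.0020492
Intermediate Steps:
z(y) = y²*(5 - y)
l(C) = 24 + C (l(C) = C + 24 = 24 + C)
q(F) = 336 + 14*F² (q(F) = -21 + 7*((F² + F*F) + 51) = -21 + 7*((F² + F²) + 51) = -21 + 7*(2*F² + 51) = -21 + 7*(51 + 2*F²) = -21 + (357 + 14*F²) = 336 + 14*F²)
1/(q(2) + l(z(-3))) = 1/((336 + 14*2²) + (24 + (-3)²*(5 - 1*(-3)))) = 1/((336 + 14*4) + (24 + 9*(5 + 3))) = 1/((336 + 56) + (24 + 9*8)) = 1/(392 + (24 + 72)) = 1/(392 + 96) = 1/488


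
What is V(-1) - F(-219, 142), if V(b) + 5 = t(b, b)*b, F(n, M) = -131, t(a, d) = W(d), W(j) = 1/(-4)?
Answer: 505/4 ≈ 126.25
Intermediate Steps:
W(j) = -1/4
t(a, d) = -1/4
V(b) = -5 - b/4
V(-1) - F(-219, 142) = (-5 - 1/4*(-1)) - 1*(-131) = (-5 + 1/4) + 131 = -19/4 + 131 = 505/4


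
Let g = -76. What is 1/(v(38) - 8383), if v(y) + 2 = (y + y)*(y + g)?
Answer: -1/11273 ≈ -8.8708e-5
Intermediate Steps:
v(y) = -2 + 2*y*(-76 + y) (v(y) = -2 + (y + y)*(y - 76) = -2 + (2*y)*(-76 + y) = -2 + 2*y*(-76 + y))
1/(v(38) - 8383) = 1/((-2 - 152*38 + 2*38²) - 8383) = 1/((-2 - 5776 + 2*1444) - 8383) = 1/((-2 - 5776 + 2888) - 8383) = 1/(-2890 - 8383) = 1/(-11273) = -1/11273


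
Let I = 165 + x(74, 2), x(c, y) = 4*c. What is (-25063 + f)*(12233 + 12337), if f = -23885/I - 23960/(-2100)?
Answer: -284340457908/461 ≈ -6.1679e+8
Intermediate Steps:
I = 461 (I = 165 + 4*74 = 165 + 296 = 461)
f = -1955647/48405 (f = -23885/461 - 23960/(-2100) = -23885*1/461 - 23960*(-1/2100) = -23885/461 + 1198/105 = -1955647/48405 ≈ -40.402)
(-25063 + f)*(12233 + 12337) = (-25063 - 1955647/48405)*(12233 + 12337) = -1215130162/48405*24570 = -284340457908/461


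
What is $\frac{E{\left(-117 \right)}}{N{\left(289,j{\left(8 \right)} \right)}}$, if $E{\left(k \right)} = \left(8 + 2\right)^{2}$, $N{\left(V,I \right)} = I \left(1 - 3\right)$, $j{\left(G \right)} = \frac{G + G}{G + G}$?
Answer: $-50$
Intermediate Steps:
$j{\left(G \right)} = 1$ ($j{\left(G \right)} = \frac{2 G}{2 G} = 2 G \frac{1}{2 G} = 1$)
$N{\left(V,I \right)} = - 2 I$ ($N{\left(V,I \right)} = I \left(-2\right) = - 2 I$)
$E{\left(k \right)} = 100$ ($E{\left(k \right)} = 10^{2} = 100$)
$\frac{E{\left(-117 \right)}}{N{\left(289,j{\left(8 \right)} \right)}} = \frac{100}{\left(-2\right) 1} = \frac{100}{-2} = 100 \left(- \frac{1}{2}\right) = -50$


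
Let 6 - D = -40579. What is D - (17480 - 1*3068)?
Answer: 26173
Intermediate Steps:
D = 40585 (D = 6 - 1*(-40579) = 6 + 40579 = 40585)
D - (17480 - 1*3068) = 40585 - (17480 - 1*3068) = 40585 - (17480 - 3068) = 40585 - 1*14412 = 40585 - 14412 = 26173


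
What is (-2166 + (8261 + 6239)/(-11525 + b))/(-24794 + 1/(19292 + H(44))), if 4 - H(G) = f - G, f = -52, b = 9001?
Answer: 26574234432/303388110857 ≈ 0.087592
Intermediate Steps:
H(G) = 56 + G (H(G) = 4 - (-52 - G) = 4 + (52 + G) = 56 + G)
(-2166 + (8261 + 6239)/(-11525 + b))/(-24794 + 1/(19292 + H(44))) = (-2166 + (8261 + 6239)/(-11525 + 9001))/(-24794 + 1/(19292 + (56 + 44))) = (-2166 + 14500/(-2524))/(-24794 + 1/(19292 + 100)) = (-2166 + 14500*(-1/2524))/(-24794 + 1/19392) = (-2166 - 3625/631)/(-24794 + 1/19392) = -1370371/(631*(-480805247/19392)) = -1370371/631*(-19392/480805247) = 26574234432/303388110857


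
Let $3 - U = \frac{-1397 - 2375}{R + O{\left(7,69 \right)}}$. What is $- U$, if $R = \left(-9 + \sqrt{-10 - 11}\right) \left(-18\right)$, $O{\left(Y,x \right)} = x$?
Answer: $- \frac{50087}{2865} - \frac{7544 i \sqrt{21}}{6685} \approx -17.482 - 5.1714 i$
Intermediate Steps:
$R = 162 - 18 i \sqrt{21}$ ($R = \left(-9 + \sqrt{-21}\right) \left(-18\right) = \left(-9 + i \sqrt{21}\right) \left(-18\right) = 162 - 18 i \sqrt{21} \approx 162.0 - 82.486 i$)
$U = 3 + \frac{3772}{231 - 18 i \sqrt{21}}$ ($U = 3 - \frac{-1397 - 2375}{\left(162 - 18 i \sqrt{21}\right) + 69} = 3 - - \frac{3772}{231 - 18 i \sqrt{21}} = 3 + \frac{3772}{231 - 18 i \sqrt{21}} \approx 17.482 + 5.1714 i$)
$- U = - (\frac{50087}{2865} + \frac{7544 i \sqrt{21}}{6685}) = - \frac{50087}{2865} - \frac{7544 i \sqrt{21}}{6685}$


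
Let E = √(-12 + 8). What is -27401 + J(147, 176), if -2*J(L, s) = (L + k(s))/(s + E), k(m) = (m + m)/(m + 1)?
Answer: -37563652027/1370865 + 26371*I/5483460 ≈ -27401.0 + 0.0048092*I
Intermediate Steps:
k(m) = 2*m/(1 + m) (k(m) = (2*m)/(1 + m) = 2*m/(1 + m))
E = 2*I (E = √(-4) = 2*I ≈ 2.0*I)
J(L, s) = -(L + 2*s/(1 + s))/(2*(s + 2*I))
-27401 + J(147, 176) = -27401 + (-1*176 - ½*147*(1 + 176))/((1 + 176)*(176 + 2*I)) = -27401 + ((176 - 2*I)/30980)*(-176 - ½*147*177)/177 = -27401 + ((176 - 2*I)/30980)*(-176 - 26019/2)/177 = -27401 + (1/177)*((176 - 2*I)/30980)*(-26371/2) = -27401 + (-580162/1370865 + 26371*I/5483460) = -37563652027/1370865 + 26371*I/5483460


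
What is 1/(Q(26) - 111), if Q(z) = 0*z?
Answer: -1/111 ≈ -0.0090090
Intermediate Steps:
Q(z) = 0
1/(Q(26) - 111) = 1/(0 - 111) = 1/(-111) = -1/111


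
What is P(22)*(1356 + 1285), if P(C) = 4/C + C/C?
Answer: 34333/11 ≈ 3121.2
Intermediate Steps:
P(C) = 1 + 4/C (P(C) = 4/C + 1 = 1 + 4/C)
P(22)*(1356 + 1285) = ((4 + 22)/22)*(1356 + 1285) = ((1/22)*26)*2641 = (13/11)*2641 = 34333/11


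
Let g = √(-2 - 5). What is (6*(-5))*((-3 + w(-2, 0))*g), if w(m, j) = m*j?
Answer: 90*I*√7 ≈ 238.12*I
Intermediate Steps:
w(m, j) = j*m
g = I*√7 (g = √(-7) = I*√7 ≈ 2.6458*I)
(6*(-5))*((-3 + w(-2, 0))*g) = (6*(-5))*((-3 + 0*(-2))*(I*√7)) = -30*(-3 + 0)*I*√7 = -(-90)*I*√7 = 90*I*√7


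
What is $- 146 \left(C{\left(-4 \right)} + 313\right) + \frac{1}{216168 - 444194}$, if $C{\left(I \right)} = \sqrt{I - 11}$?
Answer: $- \frac{10420332149}{228026} - 146 i \sqrt{15} \approx -45698.0 - 565.46 i$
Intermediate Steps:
$C{\left(I \right)} = \sqrt{-11 + I}$
$- 146 \left(C{\left(-4 \right)} + 313\right) + \frac{1}{216168 - 444194} = - 146 \left(\sqrt{-11 - 4} + 313\right) + \frac{1}{216168 - 444194} = - 146 \left(\sqrt{-15} + 313\right) + \frac{1}{-228026} = - 146 \left(i \sqrt{15} + 313\right) - \frac{1}{228026} = - 146 \left(313 + i \sqrt{15}\right) - \frac{1}{228026} = \left(-45698 - 146 i \sqrt{15}\right) - \frac{1}{228026} = - \frac{10420332149}{228026} - 146 i \sqrt{15}$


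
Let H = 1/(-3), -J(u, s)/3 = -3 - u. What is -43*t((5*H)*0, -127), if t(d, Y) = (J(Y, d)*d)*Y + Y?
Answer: 5461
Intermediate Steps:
J(u, s) = 9 + 3*u (J(u, s) = -3*(-3 - u) = 9 + 3*u)
H = -⅓ ≈ -0.33333
t(d, Y) = Y + Y*d*(9 + 3*Y) (t(d, Y) = ((9 + 3*Y)*d)*Y + Y = (d*(9 + 3*Y))*Y + Y = Y*d*(9 + 3*Y) + Y = Y + Y*d*(9 + 3*Y))
-43*t((5*H)*0, -127) = -(-5461)*(1 + 3*((5*(-⅓))*0)*(3 - 127)) = -(-5461)*(1 + 3*(-5/3*0)*(-124)) = -(-5461)*(1 + 3*0*(-124)) = -(-5461)*(1 + 0) = -(-5461) = -43*(-127) = 5461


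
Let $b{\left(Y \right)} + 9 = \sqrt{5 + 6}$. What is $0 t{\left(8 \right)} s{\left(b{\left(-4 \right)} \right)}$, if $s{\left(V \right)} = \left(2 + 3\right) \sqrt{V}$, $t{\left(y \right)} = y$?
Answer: $0$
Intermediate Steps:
$b{\left(Y \right)} = -9 + \sqrt{11}$ ($b{\left(Y \right)} = -9 + \sqrt{5 + 6} = -9 + \sqrt{11}$)
$s{\left(V \right)} = 5 \sqrt{V}$
$0 t{\left(8 \right)} s{\left(b{\left(-4 \right)} \right)} = 0 \cdot 8 \cdot 5 \sqrt{-9 + \sqrt{11}} = 0 \cdot 5 \sqrt{-9 + \sqrt{11}} = 0$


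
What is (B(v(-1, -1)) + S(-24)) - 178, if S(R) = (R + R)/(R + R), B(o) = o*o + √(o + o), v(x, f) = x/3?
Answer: -1592/9 + I*√6/3 ≈ -176.89 + 0.8165*I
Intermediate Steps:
v(x, f) = x/3 (v(x, f) = x*(⅓) = x/3)
B(o) = o² + √2*√o (B(o) = o² + √(2*o) = o² + √2*√o)
S(R) = 1 (S(R) = (2*R)/((2*R)) = (2*R)*(1/(2*R)) = 1)
(B(v(-1, -1)) + S(-24)) - 178 = ((((⅓)*(-1))² + √2*√((⅓)*(-1))) + 1) - 178 = (((-⅓)² + √2*√(-⅓)) + 1) - 178 = ((⅑ + √2*(I*√3/3)) + 1) - 178 = ((⅑ + I*√6/3) + 1) - 178 = (10/9 + I*√6/3) - 178 = -1592/9 + I*√6/3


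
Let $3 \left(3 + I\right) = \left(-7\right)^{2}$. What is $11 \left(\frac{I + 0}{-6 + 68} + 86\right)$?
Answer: $\frac{88198}{93} \approx 948.37$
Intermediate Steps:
$I = \frac{40}{3}$ ($I = -3 + \frac{\left(-7\right)^{2}}{3} = -3 + \frac{1}{3} \cdot 49 = -3 + \frac{49}{3} = \frac{40}{3} \approx 13.333$)
$11 \left(\frac{I + 0}{-6 + 68} + 86\right) = 11 \left(\frac{\frac{40}{3} + 0}{-6 + 68} + 86\right) = 11 \left(\frac{40}{3 \cdot 62} + 86\right) = 11 \left(\frac{40}{3} \cdot \frac{1}{62} + 86\right) = 11 \left(\frac{20}{93} + 86\right) = 11 \cdot \frac{8018}{93} = \frac{88198}{93}$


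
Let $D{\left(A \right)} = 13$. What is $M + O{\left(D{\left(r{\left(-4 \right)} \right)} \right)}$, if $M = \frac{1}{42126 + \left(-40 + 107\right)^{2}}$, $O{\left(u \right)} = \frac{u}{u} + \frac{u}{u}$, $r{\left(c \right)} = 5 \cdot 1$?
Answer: $\frac{93231}{46615} \approx 2.0$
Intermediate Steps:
$r{\left(c \right)} = 5$
$O{\left(u \right)} = 2$ ($O{\left(u \right)} = 1 + 1 = 2$)
$M = \frac{1}{46615}$ ($M = \frac{1}{42126 + 67^{2}} = \frac{1}{42126 + 4489} = \frac{1}{46615} \approx 2.1452 \cdot 10^{-5}$)
$M + O{\left(D{\left(r{\left(-4 \right)} \right)} \right)} = \frac{1}{46615} + 2 = \frac{93231}{46615}$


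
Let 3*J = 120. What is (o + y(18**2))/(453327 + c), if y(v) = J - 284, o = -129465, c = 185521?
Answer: -129709/638848 ≈ -0.20304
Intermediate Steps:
J = 40 (J = (1/3)*120 = 40)
y(v) = -244 (y(v) = 40 - 284 = -244)
(o + y(18**2))/(453327 + c) = (-129465 - 244)/(453327 + 185521) = -129709/638848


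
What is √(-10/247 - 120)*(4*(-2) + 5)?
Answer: -15*I*√292942/247 ≈ -32.869*I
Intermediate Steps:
√(-10/247 - 120)*(4*(-2) + 5) = √(-10*1/247 - 120)*(-8 + 5) = √(-10/247 - 120)*(-3) = √(-29650/247)*(-3) = (5*I*√292942/247)*(-3) = -15*I*√292942/247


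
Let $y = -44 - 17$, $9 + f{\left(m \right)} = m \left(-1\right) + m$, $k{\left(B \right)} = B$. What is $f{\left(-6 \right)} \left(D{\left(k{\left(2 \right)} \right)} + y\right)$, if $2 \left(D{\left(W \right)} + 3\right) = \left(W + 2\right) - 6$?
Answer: $585$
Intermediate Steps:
$f{\left(m \right)} = -9$ ($f{\left(m \right)} = -9 + \left(m \left(-1\right) + m\right) = -9 + \left(- m + m\right) = -9 + 0 = -9$)
$D{\left(W \right)} = -5 + \frac{W}{2}$ ($D{\left(W \right)} = -3 + \frac{\left(W + 2\right) - 6}{2} = -3 + \frac{\left(2 + W\right) - 6}{2} = -3 + \frac{-4 + W}{2} = -3 + \left(-2 + \frac{W}{2}\right) = -5 + \frac{W}{2}$)
$y = -61$
$f{\left(-6 \right)} \left(D{\left(k{\left(2 \right)} \right)} + y\right) = - 9 \left(\left(-5 + \frac{1}{2} \cdot 2\right) - 61\right) = - 9 \left(\left(-5 + 1\right) - 61\right) = - 9 \left(-4 - 61\right) = \left(-9\right) \left(-65\right) = 585$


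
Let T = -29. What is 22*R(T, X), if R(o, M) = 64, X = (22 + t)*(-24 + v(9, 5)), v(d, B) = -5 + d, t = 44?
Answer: 1408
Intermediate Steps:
X = -1320 (X = (22 + 44)*(-24 + (-5 + 9)) = 66*(-24 + 4) = 66*(-20) = -1320)
22*R(T, X) = 22*64 = 1408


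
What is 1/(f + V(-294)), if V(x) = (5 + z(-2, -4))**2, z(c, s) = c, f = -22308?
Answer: -1/22299 ≈ -4.4845e-5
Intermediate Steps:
V(x) = 9 (V(x) = (5 - 2)**2 = 3**2 = 9)
1/(f + V(-294)) = 1/(-22308 + 9) = 1/(-22299) = -1/22299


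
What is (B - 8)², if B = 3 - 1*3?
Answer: 64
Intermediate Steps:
B = 0 (B = 3 - 3 = 0)
(B - 8)² = (0 - 8)² = (-8)² = 64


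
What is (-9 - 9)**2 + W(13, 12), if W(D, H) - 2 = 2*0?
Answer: 326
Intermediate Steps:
W(D, H) = 2 (W(D, H) = 2 + 2*0 = 2 + 0 = 2)
(-9 - 9)**2 + W(13, 12) = (-9 - 9)**2 + 2 = (-18)**2 + 2 = 324 + 2 = 326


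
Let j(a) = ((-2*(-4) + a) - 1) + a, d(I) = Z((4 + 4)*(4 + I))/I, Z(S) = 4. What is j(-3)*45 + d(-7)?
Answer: 311/7 ≈ 44.429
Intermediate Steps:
d(I) = 4/I
j(a) = 7 + 2*a (j(a) = ((8 + a) - 1) + a = (7 + a) + a = 7 + 2*a)
j(-3)*45 + d(-7) = (7 + 2*(-3))*45 + 4/(-7) = (7 - 6)*45 + 4*(-⅐) = 1*45 - 4/7 = 45 - 4/7 = 311/7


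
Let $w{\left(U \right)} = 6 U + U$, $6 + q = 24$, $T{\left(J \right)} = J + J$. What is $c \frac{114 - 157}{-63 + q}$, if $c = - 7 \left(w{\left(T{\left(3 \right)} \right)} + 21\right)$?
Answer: $- \frac{2107}{5} \approx -421.4$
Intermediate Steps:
$T{\left(J \right)} = 2 J$
$q = 18$ ($q = -6 + 24 = 18$)
$w{\left(U \right)} = 7 U$
$c = -441$ ($c = - 7 \left(7 \cdot 2 \cdot 3 + 21\right) = - 7 \left(7 \cdot 6 + 21\right) = - 7 \left(42 + 21\right) = \left(-7\right) 63 = -441$)
$c \frac{114 - 157}{-63 + q} = - 441 \frac{114 - 157}{-63 + 18} = - 441 \left(- \frac{43}{-45}\right) = - 441 \left(\left(-43\right) \left(- \frac{1}{45}\right)\right) = \left(-441\right) \frac{43}{45} = - \frac{2107}{5}$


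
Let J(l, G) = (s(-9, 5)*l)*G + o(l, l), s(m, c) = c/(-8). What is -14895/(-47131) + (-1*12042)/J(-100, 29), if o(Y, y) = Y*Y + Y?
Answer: -786187629/1104043675 ≈ -0.71210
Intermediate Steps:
s(m, c) = -c/8 (s(m, c) = c*(-⅛) = -c/8)
o(Y, y) = Y + Y² (o(Y, y) = Y² + Y = Y + Y²)
J(l, G) = l*(1 + l) - 5*G*l/8 (J(l, G) = ((-⅛*5)*l)*G + l*(1 + l) = (-5*l/8)*G + l*(1 + l) = -5*G*l/8 + l*(1 + l) = l*(1 + l) - 5*G*l/8)
-14895/(-47131) + (-1*12042)/J(-100, 29) = -14895/(-47131) + (-1*12042)/(((⅛)*(-100)*(8 - 5*29 + 8*(-100)))) = -14895*(-1/47131) - 12042*(-2/(25*(8 - 145 - 800))) = 14895/47131 - 12042/((⅛)*(-100)*(-937)) = 14895/47131 - 12042/23425/2 = 14895/47131 - 12042*2/23425 = 14895/47131 - 24084/23425 = -786187629/1104043675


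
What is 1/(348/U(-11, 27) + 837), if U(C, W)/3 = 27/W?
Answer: 1/953 ≈ 0.0010493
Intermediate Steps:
U(C, W) = 81/W (U(C, W) = 3*(27/W) = 81/W)
1/(348/U(-11, 27) + 837) = 1/(348/((81/27)) + 837) = 1/(348/((81*(1/27))) + 837) = 1/(348/3 + 837) = 1/(348*(⅓) + 837) = 1/(116 + 837) = 1/953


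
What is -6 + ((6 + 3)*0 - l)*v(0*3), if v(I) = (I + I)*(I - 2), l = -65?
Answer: -6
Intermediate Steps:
v(I) = 2*I*(-2 + I) (v(I) = (2*I)*(-2 + I) = 2*I*(-2 + I))
-6 + ((6 + 3)*0 - l)*v(0*3) = -6 + ((6 + 3)*0 - 1*(-65))*(2*(0*3)*(-2 + 0*3)) = -6 + (9*0 + 65)*(2*0*(-2 + 0)) = -6 + (0 + 65)*(2*0*(-2)) = -6 + 65*0 = -6 + 0 = -6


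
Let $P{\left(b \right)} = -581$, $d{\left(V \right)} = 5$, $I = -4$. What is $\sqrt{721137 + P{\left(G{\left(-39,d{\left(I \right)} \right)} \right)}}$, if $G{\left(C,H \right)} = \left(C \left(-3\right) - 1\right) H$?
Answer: $38 \sqrt{499} \approx 848.86$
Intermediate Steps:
$G{\left(C,H \right)} = H \left(-1 - 3 C\right)$ ($G{\left(C,H \right)} = \left(- 3 C - 1\right) H = \left(-1 - 3 C\right) H = H \left(-1 - 3 C\right)$)
$\sqrt{721137 + P{\left(G{\left(-39,d{\left(I \right)} \right)} \right)}} = \sqrt{721137 - 581} = \sqrt{720556} = 38 \sqrt{499}$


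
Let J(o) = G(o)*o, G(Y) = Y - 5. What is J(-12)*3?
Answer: 612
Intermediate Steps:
G(Y) = -5 + Y
J(o) = o*(-5 + o) (J(o) = (-5 + o)*o = o*(-5 + o))
J(-12)*3 = -12*(-5 - 12)*3 = -12*(-17)*3 = 204*3 = 612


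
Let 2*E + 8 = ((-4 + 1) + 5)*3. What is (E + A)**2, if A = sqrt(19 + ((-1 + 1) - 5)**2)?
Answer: 45 - 4*sqrt(11) ≈ 31.733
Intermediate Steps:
A = 2*sqrt(11) (A = sqrt(19 + (0 - 5)**2) = sqrt(19 + (-5)**2) = sqrt(19 + 25) = sqrt(44) = 2*sqrt(11) ≈ 6.6332)
E = -1 (E = -4 + (((-4 + 1) + 5)*3)/2 = -4 + ((-3 + 5)*3)/2 = -4 + (2*3)/2 = -4 + (1/2)*6 = -4 + 3 = -1)
(E + A)**2 = (-1 + 2*sqrt(11))**2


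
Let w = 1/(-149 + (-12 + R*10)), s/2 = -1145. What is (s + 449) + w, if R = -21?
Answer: -683012/371 ≈ -1841.0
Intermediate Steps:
s = -2290 (s = 2*(-1145) = -2290)
w = -1/371 (w = 1/(-149 + (-12 - 21*10)) = 1/(-149 + (-12 - 210)) = 1/(-149 - 222) = 1/(-371) = -1/371 ≈ -0.0026954)
(s + 449) + w = (-2290 + 449) - 1/371 = -1841 - 1/371 = -683012/371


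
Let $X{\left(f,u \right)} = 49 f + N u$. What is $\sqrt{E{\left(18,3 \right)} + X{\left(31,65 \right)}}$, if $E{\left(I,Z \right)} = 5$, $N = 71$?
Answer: $\sqrt{6139} \approx 78.352$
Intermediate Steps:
$X{\left(f,u \right)} = 49 f + 71 u$
$\sqrt{E{\left(18,3 \right)} + X{\left(31,65 \right)}} = \sqrt{5 + \left(49 \cdot 31 + 71 \cdot 65\right)} = \sqrt{5 + \left(1519 + 4615\right)} = \sqrt{5 + 6134} = \sqrt{6139}$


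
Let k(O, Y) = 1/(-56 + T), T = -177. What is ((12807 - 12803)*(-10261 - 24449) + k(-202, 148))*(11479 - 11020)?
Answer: -14848521939/233 ≈ -6.3728e+7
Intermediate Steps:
k(O, Y) = -1/233 (k(O, Y) = 1/(-56 - 177) = 1/(-233) = -1/233)
((12807 - 12803)*(-10261 - 24449) + k(-202, 148))*(11479 - 11020) = ((12807 - 12803)*(-10261 - 24449) - 1/233)*(11479 - 11020) = (4*(-34710) - 1/233)*459 = (-138840 - 1/233)*459 = -32349721/233*459 = -14848521939/233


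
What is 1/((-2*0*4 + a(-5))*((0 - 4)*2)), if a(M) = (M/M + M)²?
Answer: -1/128 ≈ -0.0078125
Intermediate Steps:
a(M) = (1 + M)²
1/((-2*0*4 + a(-5))*((0 - 4)*2)) = 1/((-2*0*4 + (1 - 5)²)*((0 - 4)*2)) = 1/((0*4 + (-4)²)*(-4*2)) = 1/((0 + 16)*(-8)) = 1/(16*(-8)) = 1/(-128) = -1/128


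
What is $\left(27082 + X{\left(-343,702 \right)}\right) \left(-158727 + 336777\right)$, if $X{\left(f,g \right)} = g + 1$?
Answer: $4947119250$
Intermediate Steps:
$X{\left(f,g \right)} = 1 + g$
$\left(27082 + X{\left(-343,702 \right)}\right) \left(-158727 + 336777\right) = \left(27082 + \left(1 + 702\right)\right) \left(-158727 + 336777\right) = \left(27082 + 703\right) 178050 = 27785 \cdot 178050 = 4947119250$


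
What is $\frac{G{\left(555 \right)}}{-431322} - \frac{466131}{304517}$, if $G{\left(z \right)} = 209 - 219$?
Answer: $- \frac{100524755006}{65672440737} \approx -1.5307$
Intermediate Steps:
$G{\left(z \right)} = -10$
$\frac{G{\left(555 \right)}}{-431322} - \frac{466131}{304517} = - \frac{10}{-431322} - \frac{466131}{304517} = \left(-10\right) \left(- \frac{1}{431322}\right) - \frac{466131}{304517} = \frac{5}{215661} - \frac{466131}{304517} = - \frac{100524755006}{65672440737}$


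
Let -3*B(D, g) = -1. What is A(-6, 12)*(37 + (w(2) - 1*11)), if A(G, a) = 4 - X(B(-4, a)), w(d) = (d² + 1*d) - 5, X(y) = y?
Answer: 99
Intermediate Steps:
B(D, g) = ⅓ (B(D, g) = -⅓*(-1) = ⅓)
w(d) = -5 + d + d² (w(d) = (d² + d) - 5 = (d + d²) - 5 = -5 + d + d²)
A(G, a) = 11/3 (A(G, a) = 4 - 1*⅓ = 4 - ⅓ = 11/3)
A(-6, 12)*(37 + (w(2) - 1*11)) = 11*(37 + ((-5 + 2 + 2²) - 1*11))/3 = 11*(37 + ((-5 + 2 + 4) - 11))/3 = 11*(37 + (1 - 11))/3 = 11*(37 - 10)/3 = (11/3)*27 = 99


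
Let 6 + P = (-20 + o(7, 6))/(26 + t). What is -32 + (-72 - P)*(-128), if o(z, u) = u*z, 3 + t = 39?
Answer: 262304/31 ≈ 8461.4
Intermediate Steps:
t = 36 (t = -3 + 39 = 36)
P = -175/31 (P = -6 + (-20 + 6*7)/(26 + 36) = -6 + (-20 + 42)/62 = -6 + 22*(1/62) = -6 + 11/31 = -175/31 ≈ -5.6452)
-32 + (-72 - P)*(-128) = -32 + (-72 - 1*(-175/31))*(-128) = -32 + (-72 + 175/31)*(-128) = -32 - 2057/31*(-128) = -32 + 263296/31 = 262304/31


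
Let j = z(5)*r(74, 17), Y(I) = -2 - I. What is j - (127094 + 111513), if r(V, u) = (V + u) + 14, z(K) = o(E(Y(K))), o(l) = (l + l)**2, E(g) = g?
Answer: -218027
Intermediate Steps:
o(l) = 4*l**2 (o(l) = (2*l)**2 = 4*l**2)
z(K) = 4*(-2 - K)**2
r(V, u) = 14 + V + u
j = 20580 (j = (4*(2 + 5)**2)*(14 + 74 + 17) = (4*7**2)*105 = (4*49)*105 = 196*105 = 20580)
j - (127094 + 111513) = 20580 - (127094 + 111513) = 20580 - 1*238607 = 20580 - 238607 = -218027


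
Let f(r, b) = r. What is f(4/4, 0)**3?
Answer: 1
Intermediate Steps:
f(4/4, 0)**3 = (4/4)**3 = (4*(1/4))**3 = 1**3 = 1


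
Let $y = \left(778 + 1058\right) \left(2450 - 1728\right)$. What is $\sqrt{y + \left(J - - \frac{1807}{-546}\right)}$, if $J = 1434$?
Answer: $\frac{\sqrt{2340868026}}{42} \approx 1152.0$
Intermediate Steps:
$y = 1325592$ ($y = 1836 \cdot 722 = 1325592$)
$\sqrt{y + \left(J - - \frac{1807}{-546}\right)} = \sqrt{1325592 + \left(1434 - - \frac{1807}{-546}\right)} = \sqrt{1325592 + \left(1434 - \left(-1807\right) \left(- \frac{1}{546}\right)\right)} = \sqrt{1325592 + \left(1434 - \frac{139}{42}\right)} = \sqrt{1325592 + \frac{60089}{42}} = \sqrt{\frac{55734953}{42}} = \frac{\sqrt{2340868026}}{42}$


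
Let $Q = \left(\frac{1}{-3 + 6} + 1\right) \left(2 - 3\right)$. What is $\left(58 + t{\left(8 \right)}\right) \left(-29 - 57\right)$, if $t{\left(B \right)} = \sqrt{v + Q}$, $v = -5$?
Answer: $-4988 - \frac{86 i \sqrt{57}}{3} \approx -4988.0 - 216.43 i$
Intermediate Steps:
$Q = - \frac{4}{3}$ ($Q = \left(\frac{1}{3} + 1\right) \left(-1\right) = \frac{4}{3} \left(-1\right) = - \frac{4}{3} \approx -1.3333$)
$t{\left(B \right)} = \frac{i \sqrt{57}}{3}$ ($t{\left(B \right)} = \sqrt{-5 - \frac{4}{3}} = \sqrt{- \frac{19}{3}} = \frac{i \sqrt{57}}{3}$)
$\left(58 + t{\left(8 \right)}\right) \left(-29 - 57\right) = \left(58 + \frac{i \sqrt{57}}{3}\right) \left(-29 - 57\right) = \left(58 + \frac{i \sqrt{57}}{3}\right) \left(-86\right) = -4988 - \frac{86 i \sqrt{57}}{3}$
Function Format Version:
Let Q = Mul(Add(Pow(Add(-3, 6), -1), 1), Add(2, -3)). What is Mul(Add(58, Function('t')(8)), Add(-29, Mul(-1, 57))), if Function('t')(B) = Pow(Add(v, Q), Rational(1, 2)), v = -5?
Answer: Add(-4988, Mul(Rational(-86, 3), I, Pow(57, Rational(1, 2)))) ≈ Add(-4988.0, Mul(-216.43, I))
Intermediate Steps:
Q = Rational(-4, 3) (Q = Mul(Add(Pow(3, -1), 1), -1) = Mul(Add(Rational(1, 3), 1), -1) = Mul(Rational(4, 3), -1) = Rational(-4, 3) ≈ -1.3333)
Function('t')(B) = Mul(Rational(1, 3), I, Pow(57, Rational(1, 2))) (Function('t')(B) = Pow(Add(-5, Rational(-4, 3)), Rational(1, 2)) = Pow(Rational(-19, 3), Rational(1, 2)) = Mul(Rational(1, 3), I, Pow(57, Rational(1, 2))))
Mul(Add(58, Function('t')(8)), Add(-29, Mul(-1, 57))) = Mul(Add(58, Mul(Rational(1, 3), I, Pow(57, Rational(1, 2)))), Add(-29, Mul(-1, 57))) = Mul(Add(58, Mul(Rational(1, 3), I, Pow(57, Rational(1, 2)))), Add(-29, -57)) = Mul(Add(58, Mul(Rational(1, 3), I, Pow(57, Rational(1, 2)))), -86) = Add(-4988, Mul(Rational(-86, 3), I, Pow(57, Rational(1, 2))))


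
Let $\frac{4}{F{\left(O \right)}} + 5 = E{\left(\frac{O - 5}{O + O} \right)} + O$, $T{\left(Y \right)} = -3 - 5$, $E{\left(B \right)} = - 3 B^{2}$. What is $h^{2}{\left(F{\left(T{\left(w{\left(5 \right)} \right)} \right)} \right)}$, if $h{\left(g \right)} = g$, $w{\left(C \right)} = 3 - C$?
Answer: $\frac{1048576}{14707225} \approx 0.071297$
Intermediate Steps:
$T{\left(Y \right)} = -8$ ($T{\left(Y \right)} = -3 - 5 = -8$)
$F{\left(O \right)} = \frac{4}{-5 + O - \frac{3 \left(-5 + O\right)^{2}}{4 O^{2}}}$ ($F{\left(O \right)} = \frac{4}{-5 + \left(- 3 \left(\frac{O - 5}{O + O}\right)^{2} + O\right)} = \frac{4}{-5 + \left(- 3 \left(\frac{-5 + O}{2 O}\right)^{2} + O\right)} = \frac{4}{-5 + \left(- 3 \frac{\left(-5 + O\right)^{2}}{4 O^{2}} + O\right)} = \frac{4}{-5 + \left(- \frac{3 \left(-5 + O\right)^{2}}{4 O^{2}} + O\right)} = \frac{4}{-5 + \left(O - \frac{3 \left(-5 + O\right)^{2}}{4 O^{2}}\right)} = \frac{4}{-5 + O - \frac{3 \left(-5 + O\right)^{2}}{4 O^{2}}}$)
$h^{2}{\left(F{\left(T{\left(w{\left(5 \right)} \right)} \right)} \right)} = \left(\frac{16 \left(-8\right)^{2}}{-75 - 23 \left(-8\right)^{2} + 4 \left(-8\right)^{3} + 30 \left(-8\right)}\right)^{2} = \left(16 \cdot 64 \frac{1}{-75 - 1472 + 4 \left(-512\right) - 240}\right)^{2} = \left(16 \cdot 64 \frac{1}{-75 - 1472 - 2048 - 240}\right)^{2} = \left(16 \cdot 64 \frac{1}{-3835}\right)^{2} = \left(16 \cdot 64 \left(- \frac{1}{3835}\right)\right)^{2} = \left(- \frac{1024}{3835}\right)^{2} = \frac{1048576}{14707225}$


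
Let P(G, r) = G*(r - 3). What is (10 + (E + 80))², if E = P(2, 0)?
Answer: 7056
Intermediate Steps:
P(G, r) = G*(-3 + r)
E = -6 (E = 2*(-3 + 0) = 2*(-3) = -6)
(10 + (E + 80))² = (10 + (-6 + 80))² = (10 + 74)² = 84² = 7056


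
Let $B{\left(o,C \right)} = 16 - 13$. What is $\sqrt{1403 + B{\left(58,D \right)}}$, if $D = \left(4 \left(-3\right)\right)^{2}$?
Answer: $\sqrt{1406} \approx 37.497$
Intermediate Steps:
$D = 144$ ($D = \left(-12\right)^{2} = 144$)
$B{\left(o,C \right)} = 3$ ($B{\left(o,C \right)} = 16 - 13 = 3$)
$\sqrt{1403 + B{\left(58,D \right)}} = \sqrt{1403 + 3} = \sqrt{1406}$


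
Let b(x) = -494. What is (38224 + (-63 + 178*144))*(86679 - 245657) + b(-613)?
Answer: -10141684048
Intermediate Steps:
(38224 + (-63 + 178*144))*(86679 - 245657) + b(-613) = (38224 + (-63 + 178*144))*(86679 - 245657) - 494 = (38224 + (-63 + 25632))*(-158978) - 494 = (38224 + 25569)*(-158978) - 494 = 63793*(-158978) - 494 = -10141683554 - 494 = -10141684048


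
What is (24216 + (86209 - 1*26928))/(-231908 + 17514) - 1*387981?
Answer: -83180882011/214394 ≈ -3.8798e+5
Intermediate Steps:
(24216 + (86209 - 1*26928))/(-231908 + 17514) - 1*387981 = (24216 + (86209 - 26928))/(-214394) - 387981 = (24216 + 59281)*(-1/214394) - 387981 = 83497*(-1/214394) - 387981 = -83497/214394 - 387981 = -83180882011/214394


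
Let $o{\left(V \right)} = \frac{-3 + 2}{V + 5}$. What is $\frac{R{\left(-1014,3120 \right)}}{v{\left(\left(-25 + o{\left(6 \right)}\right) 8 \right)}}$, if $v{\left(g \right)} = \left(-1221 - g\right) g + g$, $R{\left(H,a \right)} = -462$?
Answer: $- \frac{9317}{4126016} \approx -0.0022581$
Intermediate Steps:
$o{\left(V \right)} = - \frac{1}{5 + V}$
$v{\left(g \right)} = g + g \left(-1221 - g\right)$ ($v{\left(g \right)} = g \left(-1221 - g\right) + g = g + g \left(-1221 - g\right)$)
$\frac{R{\left(-1014,3120 \right)}}{v{\left(\left(-25 + o{\left(6 \right)}\right) 8 \right)}} = - \frac{462}{\left(-1\right) \left(-25 - \frac{1}{5 + 6}\right) 8 \left(1220 + \left(-25 - \frac{1}{5 + 6}\right) 8\right)} = - \frac{462}{\left(-1\right) \left(-25 - \frac{1}{11}\right) 8 \left(1220 + \left(-25 - \frac{1}{11}\right) 8\right)} = - \frac{462}{\left(-1\right) \left(\left(- \frac{276}{11}\right) 8\right) \left(1220 - \frac{2208}{11}\right)} = - \frac{462}{\left(-1\right) \left(- \frac{2208}{11}\right) \left(1220 - \frac{2208}{11}\right)} = - \frac{462}{\left(-1\right) \left(- \frac{2208}{11}\right) \frac{11212}{11}} = - \frac{462}{\frac{24756096}{121}} = \left(-462\right) \frac{121}{24756096} = - \frac{9317}{4126016}$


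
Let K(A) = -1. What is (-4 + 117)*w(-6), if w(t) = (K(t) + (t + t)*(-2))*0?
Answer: 0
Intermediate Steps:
w(t) = 0 (w(t) = (-1 + (t + t)*(-2))*0 = (-1 + (2*t)*(-2))*0 = (-1 - 4*t)*0 = 0)
(-4 + 117)*w(-6) = (-4 + 117)*0 = 113*0 = 0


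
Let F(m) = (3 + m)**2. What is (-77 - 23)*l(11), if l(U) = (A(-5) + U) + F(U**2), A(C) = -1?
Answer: -1538600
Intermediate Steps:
l(U) = -1 + U + (3 + U**2)**2 (l(U) = (-1 + U) + (3 + U**2)**2 = -1 + U + (3 + U**2)**2)
(-77 - 23)*l(11) = (-77 - 23)*(-1 + 11 + (3 + 11**2)**2) = -100*(-1 + 11 + (3 + 121)**2) = -100*(-1 + 11 + 124**2) = -100*(-1 + 11 + 15376) = -100*15386 = -1538600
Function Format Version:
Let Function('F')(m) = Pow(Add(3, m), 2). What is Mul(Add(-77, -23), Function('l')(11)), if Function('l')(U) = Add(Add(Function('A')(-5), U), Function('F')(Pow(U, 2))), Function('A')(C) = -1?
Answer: -1538600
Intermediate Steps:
Function('l')(U) = Add(-1, U, Pow(Add(3, Pow(U, 2)), 2)) (Function('l')(U) = Add(Add(-1, U), Pow(Add(3, Pow(U, 2)), 2)) = Add(-1, U, Pow(Add(3, Pow(U, 2)), 2)))
Mul(Add(-77, -23), Function('l')(11)) = Mul(Add(-77, -23), Add(-1, 11, Pow(Add(3, Pow(11, 2)), 2))) = Mul(-100, Add(-1, 11, Pow(Add(3, 121), 2))) = Mul(-100, Add(-1, 11, Pow(124, 2))) = Mul(-100, Add(-1, 11, 15376)) = Mul(-100, 15386) = -1538600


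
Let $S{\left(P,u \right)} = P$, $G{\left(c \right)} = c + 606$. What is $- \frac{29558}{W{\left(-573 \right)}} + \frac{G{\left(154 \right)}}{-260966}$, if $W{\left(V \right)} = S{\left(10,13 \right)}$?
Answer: $- \frac{1928410157}{652415} \approx -2955.8$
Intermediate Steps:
$G{\left(c \right)} = 606 + c$
$W{\left(V \right)} = 10$
$- \frac{29558}{W{\left(-573 \right)}} + \frac{G{\left(154 \right)}}{-260966} = - \frac{29558}{10} + \frac{606 + 154}{-260966} = \left(-29558\right) \frac{1}{10} + 760 \left(- \frac{1}{260966}\right) = - \frac{14779}{5} - \frac{380}{130483} = - \frac{1928410157}{652415}$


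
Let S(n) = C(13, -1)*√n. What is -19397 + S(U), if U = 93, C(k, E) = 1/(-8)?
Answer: -19397 - √93/8 ≈ -19398.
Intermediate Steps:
C(k, E) = -⅛
S(n) = -√n/8
-19397 + S(U) = -19397 - √93/8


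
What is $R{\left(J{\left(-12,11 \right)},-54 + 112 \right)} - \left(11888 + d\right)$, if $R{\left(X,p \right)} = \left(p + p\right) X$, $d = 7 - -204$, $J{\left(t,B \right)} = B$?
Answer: $-10823$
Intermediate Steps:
$d = 211$ ($d = 7 + 204 = 211$)
$R{\left(X,p \right)} = 2 X p$ ($R{\left(X,p \right)} = 2 p X = 2 X p$)
$R{\left(J{\left(-12,11 \right)},-54 + 112 \right)} - \left(11888 + d\right) = 2 \cdot 11 \left(-54 + 112\right) - \left(11888 + 211\right) = 2 \cdot 11 \cdot 58 - 12099 = 1276 - 12099 = -10823$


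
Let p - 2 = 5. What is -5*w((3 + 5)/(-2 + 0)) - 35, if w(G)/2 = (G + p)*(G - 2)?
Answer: 145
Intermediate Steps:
p = 7 (p = 2 + 5 = 7)
w(G) = 2*(-2 + G)*(7 + G) (w(G) = 2*((G + 7)*(G - 2)) = 2*((7 + G)*(-2 + G)) = 2*((-2 + G)*(7 + G)) = 2*(-2 + G)*(7 + G))
-5*w((3 + 5)/(-2 + 0)) - 35 = -5*(-28 + 2*((3 + 5)/(-2 + 0))² + 10*((3 + 5)/(-2 + 0))) - 35 = -5*(-28 + 2*(8/(-2))² + 10*(8/(-2))) - 35 = -5*(-28 + 2*(8*(-½))² + 10*(8*(-½))) - 35 = -5*(-28 + 2*(-4)² + 10*(-4)) - 35 = -5*(-28 + 2*16 - 40) - 35 = -5*(-28 + 32 - 40) - 35 = -5*(-36) - 35 = 180 - 35 = 145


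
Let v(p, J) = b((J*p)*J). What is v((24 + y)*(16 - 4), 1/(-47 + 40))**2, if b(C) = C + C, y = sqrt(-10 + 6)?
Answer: 329472/2401 + 55296*I/2401 ≈ 137.22 + 23.03*I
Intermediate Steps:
y = 2*I (y = sqrt(-4) = 2*I ≈ 2.0*I)
b(C) = 2*C
v(p, J) = 2*p*J**2 (v(p, J) = 2*((J*p)*J) = 2*(p*J**2) = 2*p*J**2)
v((24 + y)*(16 - 4), 1/(-47 + 40))**2 = (2*((24 + 2*I)*(16 - 4))*(1/(-47 + 40))**2)**2 = (2*((24 + 2*I)*12)*(1/(-7))**2)**2 = (2*(288 + 24*I)*(-1/7)**2)**2 = (2*(288 + 24*I)*(1/49))**2 = (576/49 + 48*I/49)**2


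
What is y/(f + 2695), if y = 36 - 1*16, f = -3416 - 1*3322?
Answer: -20/4043 ≈ -0.0049468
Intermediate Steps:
f = -6738 (f = -3416 - 3322 = -6738)
y = 20 (y = 36 - 16 = 20)
y/(f + 2695) = 20/(-6738 + 2695) = 20/(-4043) = -1/4043*20 = -20/4043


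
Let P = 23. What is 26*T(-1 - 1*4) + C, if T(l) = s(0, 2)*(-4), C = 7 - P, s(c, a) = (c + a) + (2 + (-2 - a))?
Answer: -16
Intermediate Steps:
s(c, a) = c (s(c, a) = (a + c) - a = c)
C = -16 (C = 7 - 1*23 = 7 - 23 = -16)
T(l) = 0 (T(l) = 0*(-4) = 0)
26*T(-1 - 1*4) + C = 26*0 - 16 = 0 - 16 = -16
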